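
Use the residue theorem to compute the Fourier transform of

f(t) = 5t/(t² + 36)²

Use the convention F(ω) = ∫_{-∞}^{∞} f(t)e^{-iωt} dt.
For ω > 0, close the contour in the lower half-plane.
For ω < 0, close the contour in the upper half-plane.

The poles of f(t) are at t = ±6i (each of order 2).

Let g(z) = f(z)e^{-iωz}; for large |z| the factor e^{-iωz} decays in the lower half-plane when ω > 0 and in the upper half-plane when ω < 0.

Case ω > 0 (lower half-plane, clockwise contour ⇒ F(ω) = -2πi·ΣRes):
  Res_{z = - 6 i} g(z) = \frac{5 \omega e^{- 6 \omega}}{24} (pole of order 2)
  F(ω) = -2πi·ΣRes = - \frac{5 i \pi \omega e^{- 6 \omega}}{12}

Case ω < 0 (upper half-plane, counterclockwise contour ⇒ F(ω) = +2πi·ΣRes):
  Res_{z = 6 i} g(z) = - \frac{5 \omega e^{6 \omega}}{24} (pole of order 2)
  F(ω) = 2πi·ΣRes = - \frac{5 i \pi \omega e^{6 \omega}}{12}

Both cases combine into a single formula in |ω|:

F(ω) = - \frac{5 i \pi \omega e^{- 6 \left|{\omega}\right|}}{12}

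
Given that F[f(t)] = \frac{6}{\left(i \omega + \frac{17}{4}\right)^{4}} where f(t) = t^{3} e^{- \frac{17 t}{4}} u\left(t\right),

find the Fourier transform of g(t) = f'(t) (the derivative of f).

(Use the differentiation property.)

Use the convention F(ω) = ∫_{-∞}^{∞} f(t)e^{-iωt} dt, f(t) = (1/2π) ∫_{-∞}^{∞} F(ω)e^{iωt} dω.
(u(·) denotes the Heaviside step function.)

F[g](ω) = \frac{1536 i \omega}{\left(4 i \omega + 17\right)^{4}}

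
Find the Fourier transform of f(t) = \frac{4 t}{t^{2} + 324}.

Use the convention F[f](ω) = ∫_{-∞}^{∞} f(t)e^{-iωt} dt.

F(ω) = - 4 i \pi e^{- 18 \left|{\omega}\right|} \operatorname{sign}{\left(\omega \right)}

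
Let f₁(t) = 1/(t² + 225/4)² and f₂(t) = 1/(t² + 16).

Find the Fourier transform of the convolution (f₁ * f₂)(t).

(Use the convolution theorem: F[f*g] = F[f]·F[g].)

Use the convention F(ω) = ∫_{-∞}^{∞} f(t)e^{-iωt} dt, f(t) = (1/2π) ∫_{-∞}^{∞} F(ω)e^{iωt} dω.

F[f₁*f₂](ω) = \frac{\pi^{2} \left(15 \left|{\omega}\right| + 2\right) e^{- \frac{23 \left|{\omega}\right|}{2}}}{6750}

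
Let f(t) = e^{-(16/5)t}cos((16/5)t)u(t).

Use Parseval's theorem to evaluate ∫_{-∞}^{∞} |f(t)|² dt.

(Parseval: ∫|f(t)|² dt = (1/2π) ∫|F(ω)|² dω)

∫|f(t)|² dt = \frac{15}{128}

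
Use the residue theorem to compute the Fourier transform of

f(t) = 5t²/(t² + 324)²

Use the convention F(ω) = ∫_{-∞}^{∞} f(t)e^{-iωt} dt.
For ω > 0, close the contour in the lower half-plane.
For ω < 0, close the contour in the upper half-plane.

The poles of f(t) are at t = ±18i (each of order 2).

Let g(z) = f(z)e^{-iωz}; for large |z| the factor e^{-iωz} decays in the lower half-plane when ω > 0 and in the upper half-plane when ω < 0.

Case ω > 0 (lower half-plane, clockwise contour ⇒ F(ω) = -2πi·ΣRes):
  Res_{z = - 18 i} g(z) = \frac{5 i \left(1 - 18 \omega\right) e^{- 18 \omega}}{72} (pole of order 2)
  F(ω) = -2πi·ΣRes = \frac{5 \pi \left(1 - 18 \omega\right) e^{- 18 \omega}}{36}

Case ω < 0 (upper half-plane, counterclockwise contour ⇒ F(ω) = +2πi·ΣRes):
  Res_{z = 18 i} g(z) = \frac{5 i \left(- 18 \omega - 1\right) e^{18 \omega}}{72} (pole of order 2)
  F(ω) = 2πi·ΣRes = \frac{5 \pi \left(18 \omega + 1\right) e^{18 \omega}}{36}

Both cases combine into a single formula in |ω|:

F(ω) = \frac{5 \pi \left(1 - 18 \left|{\omega}\right|\right) e^{- 18 \left|{\omega}\right|}}{36}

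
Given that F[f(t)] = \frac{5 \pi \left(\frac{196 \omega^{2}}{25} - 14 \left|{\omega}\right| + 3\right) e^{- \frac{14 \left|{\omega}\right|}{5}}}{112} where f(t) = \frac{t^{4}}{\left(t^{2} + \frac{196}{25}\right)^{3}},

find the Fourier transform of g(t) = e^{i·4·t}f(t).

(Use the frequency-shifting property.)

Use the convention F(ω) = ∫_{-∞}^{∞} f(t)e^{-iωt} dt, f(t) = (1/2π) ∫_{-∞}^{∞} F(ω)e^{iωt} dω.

F[g](ω) = \frac{\pi \left(196 \left(\omega - 4\right)^{2} - 350 \left|{\omega - 4}\right| + 75\right) e^{- \frac{14 \left|{\omega - 4}\right|}{5}}}{560}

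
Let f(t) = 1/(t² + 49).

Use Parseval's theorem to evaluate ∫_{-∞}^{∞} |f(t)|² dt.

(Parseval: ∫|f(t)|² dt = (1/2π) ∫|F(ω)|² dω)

∫|f(t)|² dt = \frac{\pi}{686}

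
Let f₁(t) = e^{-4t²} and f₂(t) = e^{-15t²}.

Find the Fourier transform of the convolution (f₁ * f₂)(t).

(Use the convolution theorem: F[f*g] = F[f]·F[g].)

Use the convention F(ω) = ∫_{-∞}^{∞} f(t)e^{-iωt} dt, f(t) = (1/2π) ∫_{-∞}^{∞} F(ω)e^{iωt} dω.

F[f₁*f₂](ω) = \frac{\sqrt{15} \pi e^{- \frac{19 \omega^{2}}{240}}}{30}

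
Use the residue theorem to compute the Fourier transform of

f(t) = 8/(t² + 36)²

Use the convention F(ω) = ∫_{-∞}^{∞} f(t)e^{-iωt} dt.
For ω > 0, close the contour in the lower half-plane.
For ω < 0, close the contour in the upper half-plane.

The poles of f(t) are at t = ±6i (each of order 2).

Let g(z) = f(z)e^{-iωz}; for large |z| the factor e^{-iωz} decays in the lower half-plane when ω > 0 and in the upper half-plane when ω < 0.

Case ω > 0 (lower half-plane, clockwise contour ⇒ F(ω) = -2πi·ΣRes):
  Res_{z = - 6 i} g(z) = \frac{i \left(6 \omega + 1\right) e^{- 6 \omega}}{108} (pole of order 2)
  F(ω) = -2πi·ΣRes = \frac{\pi \left(6 \omega + 1\right) e^{- 6 \omega}}{54}

Case ω < 0 (upper half-plane, counterclockwise contour ⇒ F(ω) = +2πi·ΣRes):
  Res_{z = 6 i} g(z) = \frac{i \left(6 \omega - 1\right) e^{6 \omega}}{108} (pole of order 2)
  F(ω) = 2πi·ΣRes = \frac{\pi \left(1 - 6 \omega\right) e^{6 \omega}}{54}

Both cases combine into a single formula in |ω|:

F(ω) = \frac{\pi \left(6 \left|{\omega}\right| + 1\right) e^{- 6 \left|{\omega}\right|}}{54}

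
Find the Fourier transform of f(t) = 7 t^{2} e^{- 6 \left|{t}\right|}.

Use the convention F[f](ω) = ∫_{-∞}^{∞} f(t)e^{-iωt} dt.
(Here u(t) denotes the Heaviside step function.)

F(ω) = \frac{504 \left(12 - \omega^{2}\right)}{\left(\omega^{2} + 36\right)^{3}}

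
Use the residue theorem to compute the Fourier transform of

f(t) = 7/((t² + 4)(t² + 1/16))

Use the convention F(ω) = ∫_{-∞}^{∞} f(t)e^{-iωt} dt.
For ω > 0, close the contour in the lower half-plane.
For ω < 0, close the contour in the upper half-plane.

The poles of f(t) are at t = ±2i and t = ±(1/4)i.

Let g(z) = f(z)e^{-iωz}; for large |z| the factor e^{-iωz} decays in the lower half-plane when ω > 0 and in the upper half-plane when ω < 0.

Case ω > 0 (lower half-plane, clockwise contour ⇒ F(ω) = -2πi·ΣRes):
  Res_{z = - 2 i} g(z) = - \frac{4 i e^{- 2 \omega}}{9}
  Res_{z = - \frac{i}{4}} g(z) = \frac{32 i e^{- \frac{\omega}{4}}}{9}
  F(ω) = -2πi·ΣRes = - \frac{8 \pi e^{- 2 \omega}}{9} + \frac{64 \pi e^{- \frac{\omega}{4}}}{9}

Case ω < 0 (upper half-plane, counterclockwise contour ⇒ F(ω) = +2πi·ΣRes):
  Res_{z = 2 i} g(z) = \frac{4 i e^{2 \omega}}{9}
  Res_{z = \frac{i}{4}} g(z) = - \frac{32 i e^{\frac{\omega}{4}}}{9}
  F(ω) = 2πi·ΣRes = \frac{8 \pi \left(8 e^{\frac{\omega}{4}} - e^{2 \omega}\right)}{9}

Both cases combine into a single formula in |ω|:

F(ω) = - \frac{8 \pi e^{- 2 \left|{\omega}\right|}}{9} + \frac{64 \pi e^{- \frac{\left|{\omega}\right|}{4}}}{9}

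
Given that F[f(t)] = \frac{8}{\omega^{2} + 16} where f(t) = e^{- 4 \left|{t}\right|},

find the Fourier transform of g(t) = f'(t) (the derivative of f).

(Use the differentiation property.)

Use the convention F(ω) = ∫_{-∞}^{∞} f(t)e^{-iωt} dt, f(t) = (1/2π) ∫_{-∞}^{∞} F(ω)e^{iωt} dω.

F[g](ω) = \frac{8 i \omega}{\omega^{2} + 16}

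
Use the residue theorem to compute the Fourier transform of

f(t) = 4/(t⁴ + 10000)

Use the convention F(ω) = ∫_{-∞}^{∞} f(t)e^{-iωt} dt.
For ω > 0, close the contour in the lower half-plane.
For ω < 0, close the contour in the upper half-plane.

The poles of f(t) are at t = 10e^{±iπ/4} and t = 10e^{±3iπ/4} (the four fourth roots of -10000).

Let g(z) = f(z)e^{-iωz}; for large |z| the factor e^{-iωz} decays in the lower half-plane when ω > 0 and in the upper half-plane when ω < 0.

Case ω > 0 (lower half-plane, clockwise contour ⇒ F(ω) = -2πi·ΣRes):
  Res_{z = - 5 \sqrt{2} - 5 \sqrt{2} i} g(z) = \frac{\sqrt{2} i \left(1 - i\right) e^{5 \sqrt{2} \omega \left(-1 + i\right)}}{2000}
  Res_{z = 5 \sqrt{2} - 5 \sqrt{2} i} g(z) = \frac{\sqrt{2} i \left(1 + i\right) e^{- 5 \sqrt{2} \omega \left(1 + i\right)}}{2000}
  F(ω) = -2πi·ΣRes = \frac{\sqrt{2} \pi \left(1 - i\right) \left(e^{10 \sqrt{2} i \omega} + i\right) e^{- 5 \sqrt{2} \omega \left(1 + i\right)}}{1000} = \frac{\pi e^{- 5 \sqrt{2} \omega} \sin{\left(5 \sqrt{2} \omega + \frac{\pi}{4} \right)}}{250}

Case ω < 0 (upper half-plane, counterclockwise contour ⇒ F(ω) = +2πi·ΣRes):
  Res_{z = 5 \sqrt{2} + 5 \sqrt{2} i} g(z) = \frac{\sqrt{2} i \left(-1 + i\right) e^{5 \sqrt{2} \omega \left(1 - i\right)}}{2000}
  Res_{z = - 5 \sqrt{2} + 5 \sqrt{2} i} g(z) = \frac{\sqrt{2} \left(1 - i\right) e^{5 \sqrt{2} \omega \left(1 + i\right)}}{2000}
  F(ω) = 2πi·ΣRes = - \frac{\sqrt{2} i \pi \left(i \left(1 - i\right) e^{5 \sqrt{2} \omega \left(1 - i\right)} - \left(1 - i\right) e^{5 \sqrt{2} \omega \left(1 + i\right)}\right)}{1000} = \frac{\pi e^{5 \sqrt{2} \omega} \cos{\left(5 \sqrt{2} \omega + \frac{\pi}{4} \right)}}{250}

Both cases combine into a single formula in |ω|:

F(ω) = \frac{\pi e^{- 5 \sqrt{2} \left|{\omega}\right|} \sin{\left(5 \sqrt{2} \left|{\omega}\right| + \frac{\pi}{4} \right)}}{250}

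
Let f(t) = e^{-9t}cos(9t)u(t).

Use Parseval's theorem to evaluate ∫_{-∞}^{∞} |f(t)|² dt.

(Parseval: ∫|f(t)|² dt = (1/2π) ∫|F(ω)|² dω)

∫|f(t)|² dt = \frac{1}{24}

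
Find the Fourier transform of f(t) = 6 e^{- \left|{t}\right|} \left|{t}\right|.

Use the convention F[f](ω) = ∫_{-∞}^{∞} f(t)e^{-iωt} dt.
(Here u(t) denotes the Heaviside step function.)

F(ω) = \frac{12 \left(1 - \omega^{2}\right)}{\left(\omega^{2} + 1\right)^{2}}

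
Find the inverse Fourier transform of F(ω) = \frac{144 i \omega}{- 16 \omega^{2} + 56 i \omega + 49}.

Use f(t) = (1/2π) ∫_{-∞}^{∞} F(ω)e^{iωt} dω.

f(t) = 9 \left(1 - \frac{7 t}{4}\right) e^{- \frac{7 t}{4}} u\left(t\right)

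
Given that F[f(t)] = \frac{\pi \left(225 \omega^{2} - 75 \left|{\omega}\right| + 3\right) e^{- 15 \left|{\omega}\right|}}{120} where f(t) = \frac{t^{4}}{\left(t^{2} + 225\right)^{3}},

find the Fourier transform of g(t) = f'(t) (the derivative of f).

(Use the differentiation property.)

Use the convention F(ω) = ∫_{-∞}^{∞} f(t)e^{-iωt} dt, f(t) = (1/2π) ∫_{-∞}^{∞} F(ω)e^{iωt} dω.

F[g](ω) = \frac{i \pi \omega \left(75 \omega^{2} - 25 \left|{\omega}\right| + 1\right) e^{- 15 \left|{\omega}\right|}}{40}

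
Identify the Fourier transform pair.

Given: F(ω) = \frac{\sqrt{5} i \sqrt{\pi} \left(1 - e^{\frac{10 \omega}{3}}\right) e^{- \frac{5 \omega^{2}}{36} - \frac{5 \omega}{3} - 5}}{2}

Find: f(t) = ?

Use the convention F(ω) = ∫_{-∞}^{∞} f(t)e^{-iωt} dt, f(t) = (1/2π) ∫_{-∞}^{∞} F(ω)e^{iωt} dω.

f(t) = 3 e^{- \frac{9 t^{2}}{5}} \sin{\left(6 t \right)}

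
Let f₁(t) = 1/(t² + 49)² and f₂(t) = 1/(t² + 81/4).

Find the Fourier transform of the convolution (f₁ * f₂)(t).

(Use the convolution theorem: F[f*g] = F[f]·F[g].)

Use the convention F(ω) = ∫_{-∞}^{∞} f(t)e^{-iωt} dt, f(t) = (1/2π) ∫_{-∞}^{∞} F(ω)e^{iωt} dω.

F[f₁*f₂](ω) = \frac{\pi^{2} \left(7 \left|{\omega}\right| + 1\right) e^{- \frac{23 \left|{\omega}\right|}{2}}}{3087}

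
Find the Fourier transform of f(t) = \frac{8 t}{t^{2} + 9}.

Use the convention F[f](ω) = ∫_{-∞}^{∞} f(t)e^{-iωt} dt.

F(ω) = - 8 i \pi e^{- 3 \left|{\omega}\right|} \operatorname{sign}{\left(\omega \right)}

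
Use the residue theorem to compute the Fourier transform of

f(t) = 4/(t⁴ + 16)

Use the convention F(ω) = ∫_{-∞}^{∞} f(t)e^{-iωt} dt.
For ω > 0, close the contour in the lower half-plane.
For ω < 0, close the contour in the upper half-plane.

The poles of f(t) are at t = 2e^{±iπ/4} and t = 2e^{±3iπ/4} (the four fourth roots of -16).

Let g(z) = f(z)e^{-iωz}; for large |z| the factor e^{-iωz} decays in the lower half-plane when ω > 0 and in the upper half-plane when ω < 0.

Case ω > 0 (lower half-plane, clockwise contour ⇒ F(ω) = -2πi·ΣRes):
  Res_{z = - \sqrt{2} - \sqrt{2} i} g(z) = \frac{\sqrt{2} i \left(1 - i\right) e^{\sqrt{2} \omega \left(-1 + i\right)}}{16}
  Res_{z = \sqrt{2} - \sqrt{2} i} g(z) = \frac{\sqrt{2} i \left(1 + i\right) e^{- \sqrt{2} \omega \left(1 + i\right)}}{16}
  F(ω) = -2πi·ΣRes = \frac{\sqrt{2} \pi \left(1 - i\right) \left(e^{2 \sqrt{2} i \omega} + i\right) e^{- \sqrt{2} \omega \left(1 + i\right)}}{8} = \frac{\pi e^{- \sqrt{2} \omega} \sin{\left(\sqrt{2} \omega + \frac{\pi}{4} \right)}}{2}

Case ω < 0 (upper half-plane, counterclockwise contour ⇒ F(ω) = +2πi·ΣRes):
  Res_{z = \sqrt{2} + \sqrt{2} i} g(z) = \frac{\sqrt{2} i \left(-1 + i\right) e^{\sqrt{2} \omega \left(1 - i\right)}}{16}
  Res_{z = - \sqrt{2} + \sqrt{2} i} g(z) = \frac{\sqrt{2} \left(1 - i\right) e^{\sqrt{2} \omega \left(1 + i\right)}}{16}
  F(ω) = 2πi·ΣRes = - \frac{\sqrt{2} i \pi \left(i \left(1 - i\right) e^{\sqrt{2} \omega \left(1 - i\right)} - \left(1 - i\right) e^{\sqrt{2} \omega \left(1 + i\right)}\right)}{8} = \frac{\pi e^{\sqrt{2} \omega} \cos{\left(\sqrt{2} \omega + \frac{\pi}{4} \right)}}{2}

Both cases combine into a single formula in |ω|:

F(ω) = \frac{\pi e^{- \sqrt{2} \left|{\omega}\right|} \sin{\left(\sqrt{2} \left|{\omega}\right| + \frac{\pi}{4} \right)}}{2}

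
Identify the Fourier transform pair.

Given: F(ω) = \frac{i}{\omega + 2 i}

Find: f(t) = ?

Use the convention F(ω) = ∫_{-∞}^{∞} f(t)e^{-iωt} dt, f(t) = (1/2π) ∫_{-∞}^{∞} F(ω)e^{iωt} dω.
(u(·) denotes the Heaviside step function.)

f(t) = e^{2 t} u\left(- t\right)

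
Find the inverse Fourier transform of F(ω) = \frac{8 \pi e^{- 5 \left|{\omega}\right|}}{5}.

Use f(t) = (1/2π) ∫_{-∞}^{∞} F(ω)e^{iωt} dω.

f(t) = \frac{8}{t^{2} + 25}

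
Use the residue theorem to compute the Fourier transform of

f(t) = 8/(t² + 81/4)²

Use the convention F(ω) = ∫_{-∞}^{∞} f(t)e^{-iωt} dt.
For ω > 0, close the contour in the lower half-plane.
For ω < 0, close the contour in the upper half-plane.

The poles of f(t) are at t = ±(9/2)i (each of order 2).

Let g(z) = f(z)e^{-iωz}; for large |z| the factor e^{-iωz} decays in the lower half-plane when ω > 0 and in the upper half-plane when ω < 0.

Case ω > 0 (lower half-plane, clockwise contour ⇒ F(ω) = -2πi·ΣRes):
  Res_{z = - \frac{9 i}{2}} g(z) = \frac{8 i \left(9 \omega + 2\right) e^{- \frac{9 \omega}{2}}}{729} (pole of order 2)
  F(ω) = -2πi·ΣRes = \frac{16 \pi \left(9 \omega + 2\right) e^{- \frac{9 \omega}{2}}}{729}

Case ω < 0 (upper half-plane, counterclockwise contour ⇒ F(ω) = +2πi·ΣRes):
  Res_{z = \frac{9 i}{2}} g(z) = \frac{8 i \left(9 \omega - 2\right) e^{\frac{9 \omega}{2}}}{729} (pole of order 2)
  F(ω) = 2πi·ΣRes = \frac{16 \pi \left(2 - 9 \omega\right) e^{\frac{9 \omega}{2}}}{729}

Both cases combine into a single formula in |ω|:

F(ω) = \frac{16 \pi \left(9 \left|{\omega}\right| + 2\right) e^{- \frac{9 \left|{\omega}\right|}{2}}}{729}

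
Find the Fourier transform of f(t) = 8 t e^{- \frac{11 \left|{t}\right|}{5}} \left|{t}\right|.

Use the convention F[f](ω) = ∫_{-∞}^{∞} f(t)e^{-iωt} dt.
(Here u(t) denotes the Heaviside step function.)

F(ω) = \frac{20000 i \omega \left(25 \omega^{2} - 363\right)}{\left(25 \omega^{2} + 121\right)^{3}}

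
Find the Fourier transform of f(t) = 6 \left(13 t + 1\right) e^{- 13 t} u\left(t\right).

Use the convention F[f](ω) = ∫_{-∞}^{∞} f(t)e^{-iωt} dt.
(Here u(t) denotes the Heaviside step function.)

F(ω) = \frac{6 \left(- i \omega - 26\right)}{\omega^{2} - 26 i \omega - 169}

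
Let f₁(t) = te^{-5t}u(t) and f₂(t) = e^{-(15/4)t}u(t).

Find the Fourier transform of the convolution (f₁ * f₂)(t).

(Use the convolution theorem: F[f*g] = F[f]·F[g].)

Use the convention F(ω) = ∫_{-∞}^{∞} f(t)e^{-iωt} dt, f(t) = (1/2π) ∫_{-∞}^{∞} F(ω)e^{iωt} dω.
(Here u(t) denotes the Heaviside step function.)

F[f₁*f₂](ω) = \frac{4}{\left(i \omega + 5\right)^{2} \left(4 i \omega + 15\right)}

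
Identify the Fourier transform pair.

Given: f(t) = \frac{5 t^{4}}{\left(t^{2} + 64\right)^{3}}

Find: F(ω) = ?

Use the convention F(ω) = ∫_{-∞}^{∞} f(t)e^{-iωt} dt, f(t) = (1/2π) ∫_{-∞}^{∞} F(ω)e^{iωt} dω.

F(ω) = \frac{5 \pi \left(64 \omega^{2} - 40 \left|{\omega}\right| + 3\right) e^{- 8 \left|{\omega}\right|}}{64}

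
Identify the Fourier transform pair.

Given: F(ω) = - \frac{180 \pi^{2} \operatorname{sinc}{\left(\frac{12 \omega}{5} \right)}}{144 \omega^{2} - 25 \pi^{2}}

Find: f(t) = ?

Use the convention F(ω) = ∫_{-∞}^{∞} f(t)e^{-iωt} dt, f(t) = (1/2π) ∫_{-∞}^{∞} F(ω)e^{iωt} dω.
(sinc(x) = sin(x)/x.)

f(t) = 3 \left(\begin{cases} \cos^{2}{\left(\frac{5 \pi t}{24} \right)} & \text{for}\: \left|{t}\right| < \frac{12}{5} \\0 & \text{otherwise} \end{cases}\right)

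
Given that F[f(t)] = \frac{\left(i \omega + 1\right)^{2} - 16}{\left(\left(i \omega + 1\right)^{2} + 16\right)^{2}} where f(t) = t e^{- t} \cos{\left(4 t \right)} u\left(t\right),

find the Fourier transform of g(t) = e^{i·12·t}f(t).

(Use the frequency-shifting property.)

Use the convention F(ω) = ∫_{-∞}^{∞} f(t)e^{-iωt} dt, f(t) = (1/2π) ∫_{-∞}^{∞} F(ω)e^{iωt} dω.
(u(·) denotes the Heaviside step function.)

F[g](ω) = \frac{\left(i \left(\omega - 12\right) + 1\right)^{2} - 16}{\left(\left(i \left(\omega - 12\right) + 1\right)^{2} + 16\right)^{2}}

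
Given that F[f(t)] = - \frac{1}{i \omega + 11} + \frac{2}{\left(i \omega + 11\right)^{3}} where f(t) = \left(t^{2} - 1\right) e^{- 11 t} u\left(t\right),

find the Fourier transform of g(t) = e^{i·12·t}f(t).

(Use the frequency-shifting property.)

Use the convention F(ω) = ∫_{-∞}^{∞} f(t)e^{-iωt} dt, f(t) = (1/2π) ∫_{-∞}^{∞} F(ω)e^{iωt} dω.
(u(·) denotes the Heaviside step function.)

F[g](ω) = \frac{2 i \left(\omega - 12\right) - \left(i \left(\omega - 12\right) + 11\right)^{3} + 22}{\left(i \left(\omega - 12\right) + 11\right)^{4}}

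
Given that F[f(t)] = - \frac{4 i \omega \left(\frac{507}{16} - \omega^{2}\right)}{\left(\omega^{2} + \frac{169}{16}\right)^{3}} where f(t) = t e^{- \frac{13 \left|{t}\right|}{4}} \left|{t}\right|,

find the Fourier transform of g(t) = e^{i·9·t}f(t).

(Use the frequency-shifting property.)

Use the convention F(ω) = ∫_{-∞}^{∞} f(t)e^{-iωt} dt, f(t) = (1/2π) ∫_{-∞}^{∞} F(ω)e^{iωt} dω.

F[g](ω) = \frac{1024 i \left(\omega - 9\right) \left(16 \left(\omega - 9\right)^{2} - 507\right)}{\left(16 \left(\omega - 9\right)^{2} + 169\right)^{3}}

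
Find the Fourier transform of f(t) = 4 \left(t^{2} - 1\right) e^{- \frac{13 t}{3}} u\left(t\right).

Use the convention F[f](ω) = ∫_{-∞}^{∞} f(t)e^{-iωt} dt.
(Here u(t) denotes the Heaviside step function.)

F(ω) = \frac{12 \left(54 i \omega - \left(3 i \omega + 13\right)^{3} + 234\right)}{\left(3 i \omega + 13\right)^{4}}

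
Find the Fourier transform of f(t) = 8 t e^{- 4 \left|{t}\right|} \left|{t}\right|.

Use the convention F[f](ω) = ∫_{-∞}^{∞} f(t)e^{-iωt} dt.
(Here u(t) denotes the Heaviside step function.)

F(ω) = \frac{32 i \omega \left(\omega^{2} - 48\right)}{\left(\omega^{2} + 16\right)^{3}}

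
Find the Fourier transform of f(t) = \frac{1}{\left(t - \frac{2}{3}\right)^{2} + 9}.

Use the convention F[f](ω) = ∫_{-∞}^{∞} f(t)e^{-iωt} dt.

F(ω) = \frac{\pi e^{- \frac{2 i \omega}{3} - 3 \left|{\omega}\right|}}{3}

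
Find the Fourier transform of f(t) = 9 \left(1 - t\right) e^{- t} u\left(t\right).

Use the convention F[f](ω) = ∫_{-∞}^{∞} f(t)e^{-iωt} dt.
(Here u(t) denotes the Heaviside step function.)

F(ω) = \frac{9 i \omega}{- \omega^{2} + 2 i \omega + 1}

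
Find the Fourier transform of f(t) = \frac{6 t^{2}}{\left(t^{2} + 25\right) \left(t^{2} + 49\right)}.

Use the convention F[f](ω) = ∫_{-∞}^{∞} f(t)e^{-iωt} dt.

F(ω) = \frac{\pi \left(7 - 5 e^{2 \left|{\omega}\right|}\right) e^{- 7 \left|{\omega}\right|}}{4}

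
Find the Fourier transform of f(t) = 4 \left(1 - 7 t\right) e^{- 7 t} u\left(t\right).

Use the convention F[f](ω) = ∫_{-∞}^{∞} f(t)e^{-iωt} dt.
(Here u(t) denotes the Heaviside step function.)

F(ω) = \frac{4 i \omega}{- \omega^{2} + 14 i \omega + 49}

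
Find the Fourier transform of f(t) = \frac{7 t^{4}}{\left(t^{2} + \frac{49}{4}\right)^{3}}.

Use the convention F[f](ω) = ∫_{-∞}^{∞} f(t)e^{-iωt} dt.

F(ω) = \frac{\pi \left(49 \omega^{2} - 70 \left|{\omega}\right| + 12\right) e^{- \frac{7 \left|{\omega}\right|}{2}}}{16}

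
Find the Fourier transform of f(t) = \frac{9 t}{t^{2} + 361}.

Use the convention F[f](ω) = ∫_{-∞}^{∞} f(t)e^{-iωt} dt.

F(ω) = - 9 i \pi e^{- 19 \left|{\omega}\right|} \operatorname{sign}{\left(\omega \right)}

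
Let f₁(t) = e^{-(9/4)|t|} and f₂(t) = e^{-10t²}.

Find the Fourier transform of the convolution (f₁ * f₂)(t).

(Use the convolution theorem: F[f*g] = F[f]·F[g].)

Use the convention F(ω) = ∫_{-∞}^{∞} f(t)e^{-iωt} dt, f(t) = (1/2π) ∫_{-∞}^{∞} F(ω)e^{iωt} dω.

F[f₁*f₂](ω) = \frac{36 \sqrt{10} \sqrt{\pi} e^{- \frac{\omega^{2}}{40}}}{5 \left(16 \omega^{2} + 81\right)}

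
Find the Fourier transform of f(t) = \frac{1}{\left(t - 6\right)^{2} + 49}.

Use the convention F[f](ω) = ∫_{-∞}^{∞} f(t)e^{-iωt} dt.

F(ω) = \frac{\pi e^{- 6 i \omega - 7 \left|{\omega}\right|}}{7}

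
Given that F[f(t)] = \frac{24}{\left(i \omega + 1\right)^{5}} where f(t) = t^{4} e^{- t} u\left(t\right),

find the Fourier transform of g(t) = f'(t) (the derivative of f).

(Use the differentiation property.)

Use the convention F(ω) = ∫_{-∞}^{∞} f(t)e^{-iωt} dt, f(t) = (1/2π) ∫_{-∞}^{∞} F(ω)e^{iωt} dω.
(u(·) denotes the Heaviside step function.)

F[g](ω) = \frac{24 i \omega}{\left(i \omega + 1\right)^{5}}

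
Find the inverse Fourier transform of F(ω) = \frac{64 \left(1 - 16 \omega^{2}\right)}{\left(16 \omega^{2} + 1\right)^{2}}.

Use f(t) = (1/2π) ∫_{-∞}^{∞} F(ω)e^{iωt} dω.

f(t) = 2 e^{- \frac{\left|{t}\right|}{4}} \left|{t}\right|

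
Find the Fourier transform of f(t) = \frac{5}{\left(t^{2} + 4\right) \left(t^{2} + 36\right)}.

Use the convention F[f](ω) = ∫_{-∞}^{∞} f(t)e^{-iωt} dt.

F(ω) = \frac{5 \pi \left(3 e^{4 \left|{\omega}\right|} - 1\right) e^{- 6 \left|{\omega}\right|}}{192}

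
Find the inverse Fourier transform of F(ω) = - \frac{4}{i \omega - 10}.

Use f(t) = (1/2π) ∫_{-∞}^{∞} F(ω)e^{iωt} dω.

f(t) = 4 e^{10 t} u\left(- t\right)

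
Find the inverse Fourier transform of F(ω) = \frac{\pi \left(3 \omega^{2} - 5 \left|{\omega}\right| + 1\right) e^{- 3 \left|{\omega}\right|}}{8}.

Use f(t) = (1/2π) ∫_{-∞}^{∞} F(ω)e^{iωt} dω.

f(t) = \frac{t^{4}}{\left(t^{2} + 9\right)^{3}}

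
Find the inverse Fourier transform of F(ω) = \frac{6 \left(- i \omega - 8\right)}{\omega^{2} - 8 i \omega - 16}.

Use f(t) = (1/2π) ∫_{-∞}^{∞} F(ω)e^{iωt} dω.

f(t) = 6 \left(4 t + 1\right) e^{- 4 t} u\left(t\right)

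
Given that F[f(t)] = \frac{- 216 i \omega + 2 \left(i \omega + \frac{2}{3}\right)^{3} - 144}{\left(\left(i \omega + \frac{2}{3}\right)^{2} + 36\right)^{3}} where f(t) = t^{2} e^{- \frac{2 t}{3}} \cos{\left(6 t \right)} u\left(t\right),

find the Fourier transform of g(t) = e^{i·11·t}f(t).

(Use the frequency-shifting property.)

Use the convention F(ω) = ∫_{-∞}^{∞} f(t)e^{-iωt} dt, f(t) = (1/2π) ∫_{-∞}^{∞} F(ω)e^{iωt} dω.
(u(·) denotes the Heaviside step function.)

F[g](ω) = \frac{54 \left(2916 i \left(11 - \omega\right) + \left(3 i \left(\omega - 11\right) + 2\right)^{3} - 1944\right)}{\left(\left(3 i \left(\omega - 11\right) + 2\right)^{2} + 324\right)^{3}}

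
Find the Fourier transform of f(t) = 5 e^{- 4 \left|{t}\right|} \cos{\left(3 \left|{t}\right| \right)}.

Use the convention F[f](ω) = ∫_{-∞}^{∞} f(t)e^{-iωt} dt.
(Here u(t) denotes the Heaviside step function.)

F(ω) = \frac{40 \left(\omega^{2} + 25\right)}{\omega^{4} + 14 \omega^{2} + 625}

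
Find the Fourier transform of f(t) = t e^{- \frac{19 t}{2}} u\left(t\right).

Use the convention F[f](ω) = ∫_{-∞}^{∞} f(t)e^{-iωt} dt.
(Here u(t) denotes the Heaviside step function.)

F(ω) = \frac{4}{\left(2 i \omega + 19\right)^{2}}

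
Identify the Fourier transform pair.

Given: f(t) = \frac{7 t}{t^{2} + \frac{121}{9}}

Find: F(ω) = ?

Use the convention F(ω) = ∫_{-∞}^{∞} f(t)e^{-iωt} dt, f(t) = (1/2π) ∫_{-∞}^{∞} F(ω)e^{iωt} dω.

F(ω) = - 7 i \pi e^{- \frac{11 \left|{\omega}\right|}{3}} \operatorname{sign}{\left(\omega \right)}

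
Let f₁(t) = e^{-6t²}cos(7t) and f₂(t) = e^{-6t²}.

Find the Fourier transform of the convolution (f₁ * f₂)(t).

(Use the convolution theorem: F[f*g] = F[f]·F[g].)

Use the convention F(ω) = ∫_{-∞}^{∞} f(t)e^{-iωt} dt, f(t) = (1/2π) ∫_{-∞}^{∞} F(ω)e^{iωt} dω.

F[f₁*f₂](ω) = \frac{\pi \left(e^{\frac{7 \omega}{6}} + 1\right) e^{- \frac{\omega^{2}}{12} - \frac{7 \omega}{12} - \frac{49}{24}}}{12}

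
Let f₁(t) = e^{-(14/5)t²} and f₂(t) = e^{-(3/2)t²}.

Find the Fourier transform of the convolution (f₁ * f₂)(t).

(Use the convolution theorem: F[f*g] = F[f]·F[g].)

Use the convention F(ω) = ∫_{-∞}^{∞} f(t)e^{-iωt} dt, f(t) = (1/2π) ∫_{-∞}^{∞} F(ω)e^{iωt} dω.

F[f₁*f₂](ω) = \frac{\sqrt{105} \pi e^{- \frac{43 \omega^{2}}{168}}}{21}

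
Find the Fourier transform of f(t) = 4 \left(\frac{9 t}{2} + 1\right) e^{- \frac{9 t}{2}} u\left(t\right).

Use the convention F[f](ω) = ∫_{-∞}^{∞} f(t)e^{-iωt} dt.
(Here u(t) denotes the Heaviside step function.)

F(ω) = \frac{16 \left(- i \omega - 9\right)}{4 \omega^{2} - 36 i \omega - 81}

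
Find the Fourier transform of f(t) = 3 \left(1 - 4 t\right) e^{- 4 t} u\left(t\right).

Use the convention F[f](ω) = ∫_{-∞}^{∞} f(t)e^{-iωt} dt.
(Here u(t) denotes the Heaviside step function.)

F(ω) = \frac{3 i \omega}{- \omega^{2} + 8 i \omega + 16}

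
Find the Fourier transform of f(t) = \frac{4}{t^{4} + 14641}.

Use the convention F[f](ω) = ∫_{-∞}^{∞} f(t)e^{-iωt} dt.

F(ω) = \frac{4 \pi e^{- \frac{11 \sqrt{2} \left|{\omega}\right|}{2}} \sin{\left(\frac{11 \sqrt{2} \left|{\omega}\right|}{2} + \frac{\pi}{4} \right)}}{1331}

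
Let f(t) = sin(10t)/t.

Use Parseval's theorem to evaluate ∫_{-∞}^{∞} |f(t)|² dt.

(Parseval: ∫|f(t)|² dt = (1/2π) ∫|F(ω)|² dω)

∫|f(t)|² dt = 10 \pi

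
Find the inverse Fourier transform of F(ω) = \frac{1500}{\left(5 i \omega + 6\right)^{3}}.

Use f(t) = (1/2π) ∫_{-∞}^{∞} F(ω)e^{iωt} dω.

f(t) = 6 t^{2} e^{- \frac{6 t}{5}} u\left(t\right)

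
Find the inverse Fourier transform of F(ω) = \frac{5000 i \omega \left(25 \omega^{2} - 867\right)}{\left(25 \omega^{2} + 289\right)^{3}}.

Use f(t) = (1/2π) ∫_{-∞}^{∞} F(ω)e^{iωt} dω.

f(t) = 2 t e^{- \frac{17 \left|{t}\right|}{5}} \left|{t}\right|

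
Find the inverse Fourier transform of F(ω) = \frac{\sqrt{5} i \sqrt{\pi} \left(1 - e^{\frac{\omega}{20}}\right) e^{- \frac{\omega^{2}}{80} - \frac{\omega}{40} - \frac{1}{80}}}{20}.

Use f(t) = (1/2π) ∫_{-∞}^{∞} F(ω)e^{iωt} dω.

f(t) = e^{- 20 t^{2}} \sin{\left(t \right)}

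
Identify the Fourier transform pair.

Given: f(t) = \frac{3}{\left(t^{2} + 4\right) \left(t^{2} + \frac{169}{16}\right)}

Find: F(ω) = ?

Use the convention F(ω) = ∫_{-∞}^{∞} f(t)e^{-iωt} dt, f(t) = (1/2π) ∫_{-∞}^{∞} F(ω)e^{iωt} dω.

F(ω) = \frac{8 \pi e^{- 2 \left|{\omega}\right|}}{35} - \frac{64 \pi e^{- \frac{13 \left|{\omega}\right|}{4}}}{455}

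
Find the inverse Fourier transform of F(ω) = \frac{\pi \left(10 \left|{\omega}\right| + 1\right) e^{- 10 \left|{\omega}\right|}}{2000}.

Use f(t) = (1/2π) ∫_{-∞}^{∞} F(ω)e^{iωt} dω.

f(t) = \frac{1}{\left(t^{2} + 100\right)^{2}}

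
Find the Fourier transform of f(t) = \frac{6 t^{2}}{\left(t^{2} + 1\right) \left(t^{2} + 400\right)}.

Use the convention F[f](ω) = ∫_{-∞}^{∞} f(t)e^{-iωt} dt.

F(ω) = \frac{2 \pi \left(20 - e^{19 \left|{\omega}\right|}\right) e^{- 20 \left|{\omega}\right|}}{133}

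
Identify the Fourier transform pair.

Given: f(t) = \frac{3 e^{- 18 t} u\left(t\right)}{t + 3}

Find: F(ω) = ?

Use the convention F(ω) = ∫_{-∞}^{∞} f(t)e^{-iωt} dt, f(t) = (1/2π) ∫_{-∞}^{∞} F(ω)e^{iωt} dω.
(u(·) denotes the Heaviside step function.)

F(ω) = 3 e^{3 i \omega + 54} \operatorname{E}_{1}\left(3 i \omega + 54\right)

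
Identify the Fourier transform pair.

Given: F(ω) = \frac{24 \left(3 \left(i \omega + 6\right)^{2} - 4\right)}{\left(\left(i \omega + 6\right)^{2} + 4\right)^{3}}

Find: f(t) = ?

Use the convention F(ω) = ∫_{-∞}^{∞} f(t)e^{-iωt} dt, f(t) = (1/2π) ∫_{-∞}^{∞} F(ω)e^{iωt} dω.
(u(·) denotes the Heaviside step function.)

f(t) = 6 t^{2} e^{- 6 t} \sin{\left(2 t \right)} u\left(t\right)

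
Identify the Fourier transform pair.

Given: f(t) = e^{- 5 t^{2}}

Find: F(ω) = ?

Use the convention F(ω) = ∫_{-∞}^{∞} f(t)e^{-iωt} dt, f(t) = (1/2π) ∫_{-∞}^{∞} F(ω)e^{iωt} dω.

F(ω) = \frac{\sqrt{5} \sqrt{\pi} e^{- \frac{\omega^{2}}{20}}}{5}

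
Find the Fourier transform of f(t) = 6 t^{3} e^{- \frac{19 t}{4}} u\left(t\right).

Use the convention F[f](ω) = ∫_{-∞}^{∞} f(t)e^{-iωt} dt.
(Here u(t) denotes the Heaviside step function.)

F(ω) = \frac{9216}{\left(4 i \omega + 19\right)^{4}}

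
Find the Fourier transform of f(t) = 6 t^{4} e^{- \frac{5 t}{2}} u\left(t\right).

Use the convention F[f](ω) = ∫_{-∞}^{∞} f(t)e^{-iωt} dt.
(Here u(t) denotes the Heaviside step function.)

F(ω) = \frac{4608}{\left(2 i \omega + 5\right)^{5}}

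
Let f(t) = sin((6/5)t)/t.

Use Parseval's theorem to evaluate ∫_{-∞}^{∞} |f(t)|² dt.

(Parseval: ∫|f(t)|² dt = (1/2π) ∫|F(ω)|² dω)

∫|f(t)|² dt = \frac{6 \pi}{5}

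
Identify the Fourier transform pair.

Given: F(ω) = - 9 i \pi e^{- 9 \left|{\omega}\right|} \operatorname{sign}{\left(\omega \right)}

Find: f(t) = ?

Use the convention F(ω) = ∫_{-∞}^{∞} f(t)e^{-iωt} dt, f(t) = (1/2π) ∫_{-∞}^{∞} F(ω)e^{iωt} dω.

f(t) = \frac{9 t}{t^{2} + 81}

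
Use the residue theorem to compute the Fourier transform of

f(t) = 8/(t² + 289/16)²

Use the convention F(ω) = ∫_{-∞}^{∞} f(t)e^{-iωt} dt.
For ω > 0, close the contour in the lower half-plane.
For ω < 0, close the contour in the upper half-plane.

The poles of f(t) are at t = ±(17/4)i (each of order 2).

Let g(z) = f(z)e^{-iωz}; for large |z| the factor e^{-iωz} decays in the lower half-plane when ω > 0 and in the upper half-plane when ω < 0.

Case ω > 0 (lower half-plane, clockwise contour ⇒ F(ω) = -2πi·ΣRes):
  Res_{z = - \frac{17 i}{4}} g(z) = \frac{32 i \left(17 \omega + 4\right) e^{- \frac{17 \omega}{4}}}{4913} (pole of order 2)
  F(ω) = -2πi·ΣRes = \frac{64 \pi \left(17 \omega + 4\right) e^{- \frac{17 \omega}{4}}}{4913}

Case ω < 0 (upper half-plane, counterclockwise contour ⇒ F(ω) = +2πi·ΣRes):
  Res_{z = \frac{17 i}{4}} g(z) = \frac{32 i \left(17 \omega - 4\right) e^{\frac{17 \omega}{4}}}{4913} (pole of order 2)
  F(ω) = 2πi·ΣRes = \frac{64 \pi \left(4 - 17 \omega\right) e^{\frac{17 \omega}{4}}}{4913}

Both cases combine into a single formula in |ω|:

F(ω) = \frac{64 \pi \left(17 \left|{\omega}\right| + 4\right) e^{- \frac{17 \left|{\omega}\right|}{4}}}{4913}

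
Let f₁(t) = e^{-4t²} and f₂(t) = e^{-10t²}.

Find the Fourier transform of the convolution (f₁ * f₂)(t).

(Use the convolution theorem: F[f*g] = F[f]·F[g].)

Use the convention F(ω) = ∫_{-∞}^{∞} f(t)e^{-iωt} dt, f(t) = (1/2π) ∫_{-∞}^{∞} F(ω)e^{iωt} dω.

F[f₁*f₂](ω) = \frac{\sqrt{10} \pi e^{- \frac{7 \omega^{2}}{80}}}{20}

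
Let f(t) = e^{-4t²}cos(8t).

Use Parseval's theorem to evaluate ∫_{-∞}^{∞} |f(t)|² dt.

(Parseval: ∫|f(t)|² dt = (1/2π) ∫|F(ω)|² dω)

∫|f(t)|² dt = \frac{\sqrt{2} \sqrt{\pi} \left(1 + e^{8}\right)}{8 e^{8}}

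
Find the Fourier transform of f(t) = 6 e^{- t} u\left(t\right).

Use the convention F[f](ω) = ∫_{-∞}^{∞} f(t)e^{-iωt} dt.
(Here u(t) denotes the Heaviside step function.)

F(ω) = \frac{6}{i \omega + 1}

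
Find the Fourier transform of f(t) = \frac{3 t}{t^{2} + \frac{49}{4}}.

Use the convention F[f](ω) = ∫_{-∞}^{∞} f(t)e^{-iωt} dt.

F(ω) = - 3 i \pi e^{- \frac{7 \left|{\omega}\right|}{2}} \operatorname{sign}{\left(\omega \right)}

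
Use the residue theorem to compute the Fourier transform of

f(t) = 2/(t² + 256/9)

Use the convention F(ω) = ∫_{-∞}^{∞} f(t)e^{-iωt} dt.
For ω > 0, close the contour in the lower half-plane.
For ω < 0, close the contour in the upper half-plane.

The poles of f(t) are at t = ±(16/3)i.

Let g(z) = f(z)e^{-iωz}; for large |z| the factor e^{-iωz} decays in the lower half-plane when ω > 0 and in the upper half-plane when ω < 0.

Case ω > 0 (lower half-plane, clockwise contour ⇒ F(ω) = -2πi·ΣRes):
  Res_{z = - \frac{16 i}{3}} g(z) = \frac{3 i e^{- \frac{16 \omega}{3}}}{16}
  F(ω) = -2πi·ΣRes = \frac{3 \pi e^{- \frac{16 \omega}{3}}}{8}

Case ω < 0 (upper half-plane, counterclockwise contour ⇒ F(ω) = +2πi·ΣRes):
  Res_{z = \frac{16 i}{3}} g(z) = - \frac{3 i e^{\frac{16 \omega}{3}}}{16}
  F(ω) = 2πi·ΣRes = \frac{3 \pi e^{\frac{16 \omega}{3}}}{8}

Both cases combine into a single formula in |ω|:

F(ω) = \frac{3 \pi e^{- \frac{16 \left|{\omega}\right|}{3}}}{8}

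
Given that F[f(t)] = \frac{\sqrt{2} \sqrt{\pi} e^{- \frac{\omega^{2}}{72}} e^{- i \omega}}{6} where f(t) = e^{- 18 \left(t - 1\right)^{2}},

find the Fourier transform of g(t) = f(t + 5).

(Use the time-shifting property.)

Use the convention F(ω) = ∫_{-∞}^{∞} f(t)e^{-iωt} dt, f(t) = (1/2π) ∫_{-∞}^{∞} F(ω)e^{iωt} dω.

F[g](ω) = \frac{\sqrt{2} \sqrt{\pi} e^{\frac{\omega \left(- \omega + 288 i\right)}{72}}}{6}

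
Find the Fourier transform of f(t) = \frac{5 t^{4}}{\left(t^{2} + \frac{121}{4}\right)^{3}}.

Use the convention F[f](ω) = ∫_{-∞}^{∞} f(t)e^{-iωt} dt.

F(ω) = \frac{5 \pi \left(121 \omega^{2} - 110 \left|{\omega}\right| + 12\right) e^{- \frac{11 \left|{\omega}\right|}{2}}}{176}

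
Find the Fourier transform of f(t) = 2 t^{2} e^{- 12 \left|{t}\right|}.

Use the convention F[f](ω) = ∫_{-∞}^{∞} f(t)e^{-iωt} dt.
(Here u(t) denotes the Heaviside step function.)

F(ω) = \frac{288 \left(48 - \omega^{2}\right)}{\left(\omega^{2} + 144\right)^{3}}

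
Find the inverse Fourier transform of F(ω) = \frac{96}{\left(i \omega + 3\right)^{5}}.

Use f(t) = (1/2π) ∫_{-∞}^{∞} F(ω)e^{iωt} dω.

f(t) = 4 t^{4} e^{- 3 t} u\left(t\right)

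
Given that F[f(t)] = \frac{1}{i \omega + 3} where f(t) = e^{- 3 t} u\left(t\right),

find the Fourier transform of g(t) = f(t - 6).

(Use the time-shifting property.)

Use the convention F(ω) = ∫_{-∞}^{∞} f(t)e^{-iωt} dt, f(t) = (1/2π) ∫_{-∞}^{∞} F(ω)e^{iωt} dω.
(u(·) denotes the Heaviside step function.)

F[g](ω) = \frac{e^{- 6 i \omega}}{i \omega + 3}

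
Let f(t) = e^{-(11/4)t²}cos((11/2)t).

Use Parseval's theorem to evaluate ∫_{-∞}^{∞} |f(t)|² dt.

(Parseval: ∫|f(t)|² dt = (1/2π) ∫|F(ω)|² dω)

∫|f(t)|² dt = \frac{\sqrt{22} \sqrt{\pi} \left(1 + e^{\frac{11}{2}}\right)}{22 e^{\frac{11}{2}}}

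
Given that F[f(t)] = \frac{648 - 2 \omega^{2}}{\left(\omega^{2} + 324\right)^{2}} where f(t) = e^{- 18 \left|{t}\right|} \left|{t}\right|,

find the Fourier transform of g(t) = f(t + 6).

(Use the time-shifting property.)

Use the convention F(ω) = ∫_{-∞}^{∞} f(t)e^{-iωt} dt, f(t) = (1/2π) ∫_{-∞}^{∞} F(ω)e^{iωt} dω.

F[g](ω) = \frac{2 \left(324 - \omega^{2}\right) e^{6 i \omega}}{\left(\omega^{2} + 324\right)^{2}}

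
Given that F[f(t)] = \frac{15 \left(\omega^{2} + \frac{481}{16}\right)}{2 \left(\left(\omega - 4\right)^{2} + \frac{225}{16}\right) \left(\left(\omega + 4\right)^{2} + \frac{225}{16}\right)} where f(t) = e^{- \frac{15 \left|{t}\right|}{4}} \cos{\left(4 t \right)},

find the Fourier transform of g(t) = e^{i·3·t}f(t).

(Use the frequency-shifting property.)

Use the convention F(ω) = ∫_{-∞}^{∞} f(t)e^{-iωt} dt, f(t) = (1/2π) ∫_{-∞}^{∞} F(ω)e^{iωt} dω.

F[g](ω) = \frac{120 \left(16 \left(\omega - 3\right)^{2} + 481\right)}{\left(16 \left(\omega - 7\right)^{2} + 225\right) \left(16 \left(\omega + 1\right)^{2} + 225\right)}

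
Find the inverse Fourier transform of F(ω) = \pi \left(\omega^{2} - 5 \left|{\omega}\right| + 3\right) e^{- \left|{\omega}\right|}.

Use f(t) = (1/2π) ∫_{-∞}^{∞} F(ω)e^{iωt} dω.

f(t) = \frac{8 t^{4}}{\left(t^{2} + 1\right)^{3}}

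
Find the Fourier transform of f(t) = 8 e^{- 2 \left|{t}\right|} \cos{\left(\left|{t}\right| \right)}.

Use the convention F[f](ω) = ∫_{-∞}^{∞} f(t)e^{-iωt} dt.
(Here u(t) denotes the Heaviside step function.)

F(ω) = \frac{32 \left(\omega^{2} + 5\right)}{\omega^{4} + 6 \omega^{2} + 25}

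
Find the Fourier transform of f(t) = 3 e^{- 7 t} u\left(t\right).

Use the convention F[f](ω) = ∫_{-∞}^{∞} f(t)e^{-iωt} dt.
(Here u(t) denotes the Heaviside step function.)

F(ω) = \frac{3}{i \omega + 7}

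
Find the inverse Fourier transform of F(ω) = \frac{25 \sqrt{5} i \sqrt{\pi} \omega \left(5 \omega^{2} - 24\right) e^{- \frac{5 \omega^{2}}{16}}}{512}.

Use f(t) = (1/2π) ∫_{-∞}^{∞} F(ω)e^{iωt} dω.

f(t) = 2 t^{3} e^{- \frac{4 t^{2}}{5}}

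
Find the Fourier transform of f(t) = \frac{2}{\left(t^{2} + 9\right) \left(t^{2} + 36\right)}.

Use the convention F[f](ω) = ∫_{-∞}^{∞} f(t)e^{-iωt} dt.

F(ω) = \frac{\pi \left(2 e^{3 \left|{\omega}\right|} - 1\right) e^{- 6 \left|{\omega}\right|}}{81}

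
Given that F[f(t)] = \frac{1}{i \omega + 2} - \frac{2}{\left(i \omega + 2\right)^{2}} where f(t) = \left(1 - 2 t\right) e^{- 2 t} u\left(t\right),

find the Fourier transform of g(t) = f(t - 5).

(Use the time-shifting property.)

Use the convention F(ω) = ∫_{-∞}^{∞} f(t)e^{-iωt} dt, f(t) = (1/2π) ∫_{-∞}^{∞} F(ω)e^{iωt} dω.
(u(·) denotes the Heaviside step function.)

F[g](ω) = \frac{i \omega e^{- 5 i \omega}}{- \omega^{2} + 4 i \omega + 4}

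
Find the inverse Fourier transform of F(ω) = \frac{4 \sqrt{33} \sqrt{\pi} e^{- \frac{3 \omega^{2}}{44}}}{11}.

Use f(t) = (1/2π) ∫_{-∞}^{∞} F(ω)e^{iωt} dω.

f(t) = 4 e^{- \frac{11 t^{2}}{3}}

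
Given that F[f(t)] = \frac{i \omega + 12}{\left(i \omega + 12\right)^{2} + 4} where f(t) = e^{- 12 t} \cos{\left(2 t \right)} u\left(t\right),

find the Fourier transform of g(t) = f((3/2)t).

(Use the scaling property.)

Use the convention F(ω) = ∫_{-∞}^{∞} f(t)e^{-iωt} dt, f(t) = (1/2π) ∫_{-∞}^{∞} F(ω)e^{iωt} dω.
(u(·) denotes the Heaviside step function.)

F[g](ω) = \frac{i \omega + 18}{\left(i \omega + 18\right)^{2} + 9}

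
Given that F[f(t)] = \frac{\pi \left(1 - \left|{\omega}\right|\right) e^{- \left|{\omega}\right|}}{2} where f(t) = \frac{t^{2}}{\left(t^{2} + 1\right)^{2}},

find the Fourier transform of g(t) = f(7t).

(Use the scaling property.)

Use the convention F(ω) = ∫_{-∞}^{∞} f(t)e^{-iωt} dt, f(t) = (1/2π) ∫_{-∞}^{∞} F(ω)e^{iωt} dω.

F[g](ω) = \frac{\pi \left(7 - \left|{\omega}\right|\right) e^{- \frac{\left|{\omega}\right|}{7}}}{98}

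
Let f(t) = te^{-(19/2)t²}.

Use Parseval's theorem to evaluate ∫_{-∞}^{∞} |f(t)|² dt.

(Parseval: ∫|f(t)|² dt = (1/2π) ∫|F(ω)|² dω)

∫|f(t)|² dt = \frac{\sqrt{19} \sqrt{\pi}}{722}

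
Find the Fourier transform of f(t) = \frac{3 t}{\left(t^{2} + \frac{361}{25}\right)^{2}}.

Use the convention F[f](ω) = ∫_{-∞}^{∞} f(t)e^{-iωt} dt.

F(ω) = - \frac{15 i \pi \omega e^{- \frac{19 \left|{\omega}\right|}{5}}}{38}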